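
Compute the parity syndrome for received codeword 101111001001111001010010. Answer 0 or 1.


Syndrome = XOR of all bits = 1 XOR 0 XOR 1 XOR 1 XOR 1 XOR 1 XOR 0 XOR 0 XOR 1 XOR 0 XOR 0 XOR 1 XOR 1 XOR 1 XOR 1 XOR 0 XOR 0 XOR 1 XOR 0 XOR 1 XOR 0 XOR 0 XOR 1 XOR 0 = 1

1


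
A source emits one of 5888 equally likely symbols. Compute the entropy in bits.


H = log2(n) = log2(5888) = 12.5236

12.5236 bits


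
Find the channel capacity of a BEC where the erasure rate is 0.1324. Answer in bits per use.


C = 1 - epsilon = 1 - 0.1324 = 0.8676

0.8676 bits


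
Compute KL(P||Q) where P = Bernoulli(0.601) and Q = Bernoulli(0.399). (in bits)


KL = p*log2(p/q) + (1-p)*log2((1-p)/(1-q)) = 0.601*log2(0.601/0.399) + 0.399*log2(0.399/0.601) = 0.1194

0.1194 bits


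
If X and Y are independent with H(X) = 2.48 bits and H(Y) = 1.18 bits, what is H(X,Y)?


For independent variables, H(X,Y) = H(X) + H(Y) = 2.48 + 1.18 = 3.66

3.66 bits


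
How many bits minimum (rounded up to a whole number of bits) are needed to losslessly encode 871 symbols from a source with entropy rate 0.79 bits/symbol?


Minimum bits >= n * H = 871 * 0.79 = 688.09, rounded up to a whole number of bits = 689

689 bits


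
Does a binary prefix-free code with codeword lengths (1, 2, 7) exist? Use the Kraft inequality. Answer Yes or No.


Kraft sum = sum(2^(-l_i)) = 0.7578, need <= 1. Result: satisfied (a binary prefix-free code with these lengths exists)

Yes


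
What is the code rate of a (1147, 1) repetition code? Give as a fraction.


Rate = k/n = 1/1147

1/1147


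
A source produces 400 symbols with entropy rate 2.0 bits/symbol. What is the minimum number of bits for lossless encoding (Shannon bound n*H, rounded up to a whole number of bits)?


Minimum bits >= n * H = 400 * 2.0 = 800.0, rounded up to a whole number of bits = 800

800 bits


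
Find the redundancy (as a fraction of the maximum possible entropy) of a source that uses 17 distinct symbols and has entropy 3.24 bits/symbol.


H_max = log2(K) = log2(17) = 4.0875 bits/symbol. Redundancy = 1 - H/H_max = 1 - 3.24/4.0875 = 1 - 0.7927 = 0.2073

0.2073


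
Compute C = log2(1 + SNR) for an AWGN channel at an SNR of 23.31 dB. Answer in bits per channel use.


SNR_linear = 10^(23.31/10) = 214.2891; C = log2(1 + SNR_linear) = log2(1 + 214.2891) = 7.7501

7.7501 bits/channel use


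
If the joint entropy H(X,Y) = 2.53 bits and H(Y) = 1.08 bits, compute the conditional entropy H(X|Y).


H(X|Y) = H(X,Y) - H(Y) = 2.53 - 1.08 = 1.45

1.45 bits


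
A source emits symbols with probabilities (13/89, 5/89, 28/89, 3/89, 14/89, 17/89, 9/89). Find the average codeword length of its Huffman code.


Huffman construction (repeatedly merge the two least-probable nodes; each merge adds 1 bit to every symbol beneath it): 3/89 + 5/89 = 8/89; 8/89 + 9/89 = 17/89; 13/89 + 14/89 = 27/89; 17/89 + 17/89 = 34/89; 27/89 + 28/89 = 55/89; 34/89 + 55/89 = 1. Resulting codeword lengths (in the order the probabilities were given): (3, 4, 2, 4, 3, 2, 3). L_avg = sum(p_i * l_i) = 13/89*3 + 5/89*4 + 28/89*2 + 3/89*4 + 14/89*3 + 17/89*2 + 9/89*3 = 230/89 = 2.5843

2.5843 bits


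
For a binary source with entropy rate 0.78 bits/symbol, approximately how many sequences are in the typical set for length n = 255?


log2|A_typical| = nH = 255 * 0.78 = 198.9, so |A_typical| ~ 2^198.9 = 7.497e+59

7.497e+59


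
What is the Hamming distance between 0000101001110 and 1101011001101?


Count differing positions: ^ ^ . ^ ^ ^ . . . . . ^ ^ = 7 differences

7


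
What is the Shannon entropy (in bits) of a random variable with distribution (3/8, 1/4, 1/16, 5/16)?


H = -sum(p_i * log2(p_i)). Terms: -(3/8)*log2(3/8) = 0.530639; -(1/4)*log2(1/4) = 0.500000; -(1/16)*log2(1/16) = 0.250000; -(5/16)*log2(5/16) = 0.524397. H = 0.530639 + 0.500000 + 0.250000 + 0.524397 = 1.805

1.805 bits


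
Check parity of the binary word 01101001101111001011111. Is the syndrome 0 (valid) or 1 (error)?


Syndrome = XOR of all bits = 0 XOR 1 XOR 1 XOR 0 XOR 1 XOR 0 XOR 0 XOR 1 XOR 1 XOR 0 XOR 1 XOR 1 XOR 1 XOR 1 XOR 0 XOR 0 XOR 1 XOR 0 XOR 1 XOR 1 XOR 1 XOR 1 XOR 1 = 1

1


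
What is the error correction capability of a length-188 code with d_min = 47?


Correction capability = floor((d-1)/2) = floor((47-1)/2) = 23

23 errors


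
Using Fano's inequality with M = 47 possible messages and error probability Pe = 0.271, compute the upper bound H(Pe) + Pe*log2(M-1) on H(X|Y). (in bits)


H(Pe) = -Pe*log2(Pe) - (1-Pe)*log2(1-Pe) = -0.271*log2(0.271) - 0.729*log2(0.729) = 0.510465 + 0.332431 = 0.8429. Pe*log2(M-1) = 0.271*log2(46) = 1.496885. Bound = H(Pe) + Pe*log2(M-1) = 0.510465 + 0.332431 + 1.496885 = 2.3398

2.3398 bits


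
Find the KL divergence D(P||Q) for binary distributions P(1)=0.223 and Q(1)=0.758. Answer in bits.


KL = p*log2(p/q) + (1-p)*log2((1-p)/(1-q)) = 0.223*log2(0.223/0.758) + 0.777*log2(0.777/0.242) = 0.914

0.914 bits


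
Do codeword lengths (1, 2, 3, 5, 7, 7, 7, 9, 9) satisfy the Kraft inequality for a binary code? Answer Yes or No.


Kraft sum = sum(2^(-l_i)) = 0.9336, need <= 1. Result: satisfied (a binary prefix-free code with these lengths exists)

Yes


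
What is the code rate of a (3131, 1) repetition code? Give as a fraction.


Rate = k/n = 1/3131

1/3131


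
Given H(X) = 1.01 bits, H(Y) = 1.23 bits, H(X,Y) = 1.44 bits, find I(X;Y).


I(X;Y) = H(X) + H(Y) - H(X,Y) = 1.01 + 1.23 - 1.44 = 0.8

0.8 bits


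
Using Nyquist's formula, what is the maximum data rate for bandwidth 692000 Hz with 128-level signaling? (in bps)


Rate = 2 * B * log2(M) = 2 * 692000 * 7.0 = 9688000.0

9688000.0 bps


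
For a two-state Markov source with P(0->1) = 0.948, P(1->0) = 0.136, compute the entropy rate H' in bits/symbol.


Stationary distribution: pi_0 = p10/(p01+p10) = 0.1255, pi_1 = 0.8745. Entropy rate H' = pi_0*H(p01) + pi_1*H(p10) = 0.1255*0.2948 + 0.8745*0.5737 = 0.5387

0.5387 bits/symbol


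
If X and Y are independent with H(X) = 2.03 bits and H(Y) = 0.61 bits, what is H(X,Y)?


For independent variables, H(X,Y) = H(X) + H(Y) = 2.03 + 0.61 = 2.64

2.64 bits


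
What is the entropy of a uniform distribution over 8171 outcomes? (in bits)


H = log2(n) = log2(8171) = 12.9963

12.9963 bits


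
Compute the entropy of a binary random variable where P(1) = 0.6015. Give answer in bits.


H = -p*log2(p) - (1-p)*log2(1-p). -0.6015*log2(0.6015) = 0.441118; -0.3985*log2(0.3985) = 0.528948. H = 0.441118 + 0.528948 = 0.9701

0.9701 bits


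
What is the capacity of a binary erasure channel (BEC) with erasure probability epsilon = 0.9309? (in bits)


C = 1 - epsilon = 1 - 0.9309 = 0.0691

0.0691 bits


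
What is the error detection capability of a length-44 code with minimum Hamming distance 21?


Detection capability = d_min - 1 = 21 - 1 = 20

20 errors


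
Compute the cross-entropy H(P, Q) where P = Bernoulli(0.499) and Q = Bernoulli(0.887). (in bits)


H(P,Q) = -p*log2(q) - (1-p)*log2(1-q). -0.499*log2(0.887) = 0.086324; -0.501*log2(0.113) = 1.575948. H(P,Q) = 0.086324 + 1.575948 = 1.6623

1.6623 bits


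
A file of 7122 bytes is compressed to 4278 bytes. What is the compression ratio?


Ratio = original / compressed = 7122 / 4278 = 1.6648

1.6648


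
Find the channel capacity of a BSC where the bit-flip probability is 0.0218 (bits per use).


H(p) = -p*log2(p) - (1-p)*log2(1-p) = -0.0218*log2(0.0218) - 0.9782*log2(0.9782) = 0.120326 + 0.031105 = 0.1514. C = 1 - H(p) = 1 - 0.1514 = 0.8486

0.8486 bits


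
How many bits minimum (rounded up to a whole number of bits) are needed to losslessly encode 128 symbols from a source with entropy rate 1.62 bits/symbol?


Minimum bits >= n * H = 128 * 1.62 = 207.36, rounded up to a whole number of bits = 208

208 bits


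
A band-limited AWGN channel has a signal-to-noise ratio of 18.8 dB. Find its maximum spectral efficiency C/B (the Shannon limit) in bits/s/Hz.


SNR_linear = 10^(18.8/10) = 75.8578; C/B = log2(1 + SNR_linear) = log2(1 + 75.8578) = 6.2641

6.2641 bits/s/Hz


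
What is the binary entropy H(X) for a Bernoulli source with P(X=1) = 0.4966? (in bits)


H = -p*log2(p) - (1-p)*log2(1-p). -0.4966*log2(0.4966) = 0.501488; -0.5034*log2(0.5034) = 0.498478. H = 0.501488 + 0.498478 = 1.0

1.0 bits


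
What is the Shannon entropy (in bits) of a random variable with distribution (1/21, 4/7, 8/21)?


H = -sum(p_i * log2(p_i)). Terms: -(1/21)*log2(1/21) = 0.209158; -(4/7)*log2(4/7) = 0.461346; -(8/21)*log2(8/21) = 0.530407. H = 0.209158 + 0.461346 + 0.530407 = 1.2009

1.2009 bits


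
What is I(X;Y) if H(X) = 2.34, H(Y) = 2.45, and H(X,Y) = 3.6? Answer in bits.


I(X;Y) = H(X) + H(Y) - H(X,Y) = 2.34 + 2.45 - 3.6 = 1.19

1.19 bits


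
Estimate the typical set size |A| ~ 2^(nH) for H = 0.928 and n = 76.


log2|A_typical| = nH = 76 * 0.928 = 70.528, so |A_typical| ~ 2^70.528 = 1.702e+21

1.702e+21


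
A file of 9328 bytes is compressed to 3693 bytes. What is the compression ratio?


Ratio = original / compressed = 9328 / 3693 = 2.5259

2.5259


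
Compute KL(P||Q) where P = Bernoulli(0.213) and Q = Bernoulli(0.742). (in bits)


KL = p*log2(p/q) + (1-p)*log2((1-p)/(1-q)) = 0.213*log2(0.213/0.742) + 0.787*log2(0.787/0.258) = 0.8828

0.8828 bits


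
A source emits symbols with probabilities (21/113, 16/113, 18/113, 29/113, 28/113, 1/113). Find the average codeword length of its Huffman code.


Huffman construction (repeatedly merge the two least-probable nodes; each merge adds 1 bit to every symbol beneath it): 1/113 + 16/113 = 17/113; 17/113 + 18/113 = 35/113; 21/113 + 28/113 = 49/113; 29/113 + 35/113 = 64/113; 49/113 + 64/113 = 1. Resulting codeword lengths (in the order the probabilities were given): (2, 4, 3, 2, 2, 4). L_avg = sum(p_i * l_i) = 21/113*2 + 16/113*4 + 18/113*3 + 29/113*2 + 28/113*2 + 1/113*4 = 278/113 = 2.4602

2.4602 bits


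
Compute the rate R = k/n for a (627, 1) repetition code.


Rate = k/n = 1/627

1/627


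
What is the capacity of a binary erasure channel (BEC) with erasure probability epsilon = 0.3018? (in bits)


C = 1 - epsilon = 1 - 0.3018 = 0.6982

0.6982 bits


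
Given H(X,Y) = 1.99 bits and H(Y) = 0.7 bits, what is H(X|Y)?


H(X|Y) = H(X,Y) - H(Y) = 1.99 - 0.7 = 1.29

1.29 bits


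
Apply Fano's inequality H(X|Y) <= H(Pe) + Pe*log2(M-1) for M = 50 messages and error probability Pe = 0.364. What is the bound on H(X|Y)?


H(Pe) = -Pe*log2(Pe) - (1-Pe)*log2(1-Pe) = -0.364*log2(0.364) - 0.636*log2(0.636) = 0.530708 + 0.415245 = 0.946. Pe*log2(M-1) = 0.364*log2(49) = 2.043754. Bound = H(Pe) + Pe*log2(M-1) = 0.530708 + 0.415245 + 2.043754 = 2.9897

2.9897 bits


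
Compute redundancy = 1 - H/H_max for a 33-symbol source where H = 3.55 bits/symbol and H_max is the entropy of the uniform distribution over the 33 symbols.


H_max = log2(K) = log2(33) = 5.0444 bits/symbol. Redundancy = 1 - H/H_max = 1 - 3.55/5.0444 = 1 - 0.7038 = 0.2962

0.2962


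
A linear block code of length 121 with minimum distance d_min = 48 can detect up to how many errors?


Detection capability = d_min - 1 = 48 - 1 = 47

47 errors


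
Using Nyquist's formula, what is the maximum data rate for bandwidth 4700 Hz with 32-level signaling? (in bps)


Rate = 2 * B * log2(M) = 2 * 4700 * 5.0 = 47000.0

47000.0 bps


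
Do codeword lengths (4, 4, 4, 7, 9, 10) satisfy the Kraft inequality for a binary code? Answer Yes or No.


Kraft sum = sum(2^(-l_i)) = 0.1982, need <= 1. Result: satisfied (a binary prefix-free code with these lengths exists)

Yes


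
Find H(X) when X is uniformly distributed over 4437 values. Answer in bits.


H = log2(n) = log2(4437) = 12.1154

12.1154 bits


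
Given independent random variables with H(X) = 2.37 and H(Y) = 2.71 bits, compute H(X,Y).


For independent variables, H(X,Y) = H(X) + H(Y) = 2.37 + 2.71 = 5.08

5.08 bits


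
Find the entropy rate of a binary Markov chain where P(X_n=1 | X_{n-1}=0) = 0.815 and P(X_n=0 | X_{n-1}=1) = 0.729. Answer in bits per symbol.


Stationary distribution: pi_0 = p10/(p01+p10) = 0.4722, pi_1 = 0.5278. Entropy rate H' = pi_0*H(p01) + pi_1*H(p10) = 0.4722*0.6909 + 0.5278*0.8429 = 0.7711

0.7711 bits/symbol


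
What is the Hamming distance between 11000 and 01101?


Count differing positions: ^ . ^ . ^ = 3 differences

3


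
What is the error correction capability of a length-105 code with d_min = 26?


Correction capability = floor((d-1)/2) = floor((26-1)/2) = 12

12 errors


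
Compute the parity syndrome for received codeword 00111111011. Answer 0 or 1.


Syndrome = XOR of all bits = 0 XOR 0 XOR 1 XOR 1 XOR 1 XOR 1 XOR 1 XOR 1 XOR 0 XOR 1 XOR 1 = 0

0


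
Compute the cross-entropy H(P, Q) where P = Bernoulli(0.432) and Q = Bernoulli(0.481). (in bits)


H(P,Q) = -p*log2(q) - (1-p)*log2(1-q). -0.432*log2(0.481) = 0.456145; -0.568*log2(0.519) = 0.537438. H(P,Q) = 0.456145 + 0.537438 = 0.9936

0.9936 bits


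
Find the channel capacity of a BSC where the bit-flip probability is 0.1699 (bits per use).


H(p) = -p*log2(p) - (1-p)*log2(1-p) = -0.1699*log2(0.1699) - 0.8301*log2(0.8301) = 0.434475 + 0.223001 = 0.6575. C = 1 - H(p) = 1 - 0.6575 = 0.3425

0.3425 bits


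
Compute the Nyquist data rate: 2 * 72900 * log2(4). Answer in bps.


Rate = 2 * B * log2(M) = 2 * 72900 * 2.0 = 291600.0

291600.0 bps


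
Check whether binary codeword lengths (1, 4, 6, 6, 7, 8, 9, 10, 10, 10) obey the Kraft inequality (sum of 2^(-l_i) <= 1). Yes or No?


Kraft sum = sum(2^(-l_i)) = 0.6104, need <= 1. Result: satisfied (a binary prefix-free code with these lengths exists)

Yes


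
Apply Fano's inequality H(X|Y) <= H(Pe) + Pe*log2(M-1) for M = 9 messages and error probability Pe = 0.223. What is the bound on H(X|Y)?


H(Pe) = -Pe*log2(Pe) - (1-Pe)*log2(1-Pe) = -0.223*log2(0.223) - 0.777*log2(0.777) = 0.482769 + 0.282838 = 0.7656. Pe*log2(M-1) = 0.223*log2(8) = 0.669000. Bound = H(Pe) + Pe*log2(M-1) = 0.482769 + 0.282838 + 0.669000 = 1.4346

1.4346 bits


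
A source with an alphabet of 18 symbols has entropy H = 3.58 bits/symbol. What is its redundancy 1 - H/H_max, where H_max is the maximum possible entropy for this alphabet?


H_max = log2(K) = log2(18) = 4.1699 bits/symbol. Redundancy = 1 - H/H_max = 1 - 3.58/4.1699 = 1 - 0.8585 = 0.1415

0.1415


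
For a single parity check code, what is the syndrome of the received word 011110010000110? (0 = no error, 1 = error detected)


Syndrome = XOR of all bits = 0 XOR 1 XOR 1 XOR 1 XOR 1 XOR 0 XOR 0 XOR 1 XOR 0 XOR 0 XOR 0 XOR 0 XOR 1 XOR 1 XOR 0 = 1

1


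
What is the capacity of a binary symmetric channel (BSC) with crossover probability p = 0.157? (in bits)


H(p) = -p*log2(p) - (1-p)*log2(1-p) = -0.157*log2(0.157) - 0.843*log2(0.843) = 0.419373 + 0.207711 = 0.6271. C = 1 - H(p) = 1 - 0.6271 = 0.3729

0.3729 bits


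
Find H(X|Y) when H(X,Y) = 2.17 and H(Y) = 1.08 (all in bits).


H(X|Y) = H(X,Y) - H(Y) = 2.17 - 1.08 = 1.09

1.09 bits


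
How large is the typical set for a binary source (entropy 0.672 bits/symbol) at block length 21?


log2|A_typical| = nH = 21 * 0.672 = 14.112, so |A_typical| ~ 2^14.112 = 1.771e+04

1.771e+04


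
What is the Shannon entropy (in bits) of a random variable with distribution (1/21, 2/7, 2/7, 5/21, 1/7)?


H = -sum(p_i * log2(p_i)). Terms: -(1/21)*log2(1/21) = 0.209158; -(2/7)*log2(2/7) = 0.516387; -(2/7)*log2(2/7) = 0.516387; -(5/21)*log2(5/21) = 0.492950; -(1/7)*log2(1/7) = 0.401051. H = 0.209158 + 0.516387 + 0.516387 + 0.492950 + 0.401051 = 2.1359

2.1359 bits


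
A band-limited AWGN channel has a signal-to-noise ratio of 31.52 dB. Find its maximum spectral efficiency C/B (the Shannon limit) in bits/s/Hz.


SNR_linear = 10^(31.52/10) = 1419.0575; C/B = log2(1 + SNR_linear) = log2(1 + 1419.0575) = 10.4717

10.4717 bits/s/Hz


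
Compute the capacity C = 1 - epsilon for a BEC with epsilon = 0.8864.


C = 1 - epsilon = 1 - 0.8864 = 0.1136

0.1136 bits


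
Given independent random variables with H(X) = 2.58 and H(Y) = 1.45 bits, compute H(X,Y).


For independent variables, H(X,Y) = H(X) + H(Y) = 2.58 + 1.45 = 4.03

4.03 bits


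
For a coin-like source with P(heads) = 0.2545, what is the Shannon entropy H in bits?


H = -p*log2(p) - (1-p)*log2(1-p). -0.2545*log2(0.2545) = 0.502450; -0.7455*log2(0.7455) = 0.315883. H = 0.502450 + 0.315883 = 0.8183

0.8183 bits


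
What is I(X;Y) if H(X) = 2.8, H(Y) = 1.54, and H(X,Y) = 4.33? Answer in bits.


I(X;Y) = H(X) + H(Y) - H(X,Y) = 2.8 + 1.54 - 4.33 = 0.01

0.01 bits


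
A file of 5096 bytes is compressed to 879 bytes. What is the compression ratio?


Ratio = original / compressed = 5096 / 879 = 5.7975

5.7975


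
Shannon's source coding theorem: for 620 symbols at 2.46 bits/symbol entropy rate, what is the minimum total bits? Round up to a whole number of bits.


Minimum bits >= n * H = 620 * 2.46 = 1525.2, rounded up to a whole number of bits = 1526

1526 bits


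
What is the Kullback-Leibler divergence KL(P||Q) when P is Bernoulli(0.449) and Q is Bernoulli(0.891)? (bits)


KL = p*log2(p/q) + (1-p)*log2((1-p)/(1-q)) = 0.449*log2(0.449/0.891) + 0.551*log2(0.551/0.109) = 0.8442

0.8442 bits


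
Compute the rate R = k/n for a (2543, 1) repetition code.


Rate = k/n = 1/2543

1/2543


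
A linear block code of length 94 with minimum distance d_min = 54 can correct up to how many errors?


Correction capability = floor((d-1)/2) = floor((54-1)/2) = 26

26 errors


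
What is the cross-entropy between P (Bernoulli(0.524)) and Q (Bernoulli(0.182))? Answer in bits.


H(P,Q) = -p*log2(q) - (1-p)*log2(1-q). -0.524*log2(0.182) = 1.287987; -0.476*log2(0.818) = 0.137958. H(P,Q) = 1.287987 + 0.137958 = 1.4259

1.4259 bits


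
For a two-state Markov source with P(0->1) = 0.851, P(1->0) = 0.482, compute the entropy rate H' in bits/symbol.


Stationary distribution: pi_0 = p10/(p01+p10) = 0.3616, pi_1 = 0.6384. Entropy rate H' = pi_0*H(p01) + pi_1*H(p10) = 0.3616*0.6073 + 0.6384*0.9991 = 0.8574

0.8574 bits/symbol


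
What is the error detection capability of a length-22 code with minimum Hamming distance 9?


Detection capability = d_min - 1 = 9 - 1 = 8

8 errors


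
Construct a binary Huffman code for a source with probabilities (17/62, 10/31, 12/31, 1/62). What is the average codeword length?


Huffman construction (repeatedly merge the two least-probable nodes; each merge adds 1 bit to every symbol beneath it): 1/62 + 17/62 = 9/31; 9/31 + 10/31 = 19/31; 12/31 + 19/31 = 1. Resulting codeword lengths (in the order the probabilities were given): (3, 2, 1, 3). L_avg = sum(p_i * l_i) = 17/62*3 + 10/31*2 + 12/31*1 + 1/62*3 = 59/31 = 1.9032

1.9032 bits


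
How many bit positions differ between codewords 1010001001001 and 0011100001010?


Count differing positions: ^ . . ^ ^ . ^ . . . . ^ ^ = 6 differences

6


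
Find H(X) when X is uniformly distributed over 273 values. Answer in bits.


H = log2(n) = log2(273) = 8.0928

8.0928 bits


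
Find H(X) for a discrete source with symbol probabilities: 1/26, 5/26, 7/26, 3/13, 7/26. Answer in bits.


H = -sum(p_i * log2(p_i)). Terms: -(1/26)*log2(1/26) = 0.180786; -(5/26)*log2(5/26) = 0.457406; -(7/26)*log2(7/26) = 0.509677; -(3/13)*log2(3/13) = 0.488187; -(7/26)*log2(7/26) = 0.509677. H = 0.180786 + 0.457406 + 0.509677 + 0.488187 + 0.509677 = 2.1457

2.1457 bits


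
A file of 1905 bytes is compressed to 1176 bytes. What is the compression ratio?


Ratio = original / compressed = 1905 / 1176 = 1.6199

1.6199


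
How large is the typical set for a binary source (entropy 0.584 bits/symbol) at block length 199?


log2|A_typical| = nH = 199 * 0.584 = 116.216, so |A_typical| ~ 2^116.216 = 9.649e+34

9.649e+34


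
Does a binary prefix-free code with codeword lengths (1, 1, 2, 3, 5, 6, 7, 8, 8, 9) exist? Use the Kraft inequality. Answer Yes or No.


Kraft sum = sum(2^(-l_i)) = 1.4395, need <= 1. Result: violated (a binary prefix-free code with these lengths cannot exist)

No


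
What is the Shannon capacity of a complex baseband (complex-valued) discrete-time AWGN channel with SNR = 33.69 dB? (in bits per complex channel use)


SNR_linear = 10^(33.69/10) = 2338.8372; C = log2(1 + SNR_linear) = log2(1 + 2338.8372) = 11.1922

11.1922 bits/channel use


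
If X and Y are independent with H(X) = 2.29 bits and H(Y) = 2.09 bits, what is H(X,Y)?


For independent variables, H(X,Y) = H(X) + H(Y) = 2.29 + 2.09 = 4.38

4.38 bits


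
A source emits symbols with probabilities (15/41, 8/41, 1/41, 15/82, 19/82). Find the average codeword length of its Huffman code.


Huffman construction (repeatedly merge the two least-probable nodes; each merge adds 1 bit to every symbol beneath it): 1/41 + 15/82 = 17/82; 8/41 + 17/82 = 33/82; 19/82 + 15/41 = 49/82; 33/82 + 49/82 = 1. Resulting codeword lengths (in the order the probabilities were given): (2, 2, 3, 3, 2). L_avg = sum(p_i * l_i) = 15/41*2 + 8/41*2 + 1/41*3 + 15/82*3 + 19/82*2 = 181/82 = 2.2073

2.2073 bits


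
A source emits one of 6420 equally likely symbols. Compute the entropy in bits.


H = log2(n) = log2(6420) = 12.6484

12.6484 bits


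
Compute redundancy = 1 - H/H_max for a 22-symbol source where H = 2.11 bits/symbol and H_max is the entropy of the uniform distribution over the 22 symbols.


H_max = log2(K) = log2(22) = 4.4594 bits/symbol. Redundancy = 1 - H/H_max = 1 - 2.11/4.4594 = 1 - 0.4732 = 0.5268

0.5268


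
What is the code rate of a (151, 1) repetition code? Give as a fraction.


Rate = k/n = 1/151

1/151


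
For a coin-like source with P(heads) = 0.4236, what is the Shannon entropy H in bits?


H = -p*log2(p) - (1-p)*log2(1-p). -0.4236*log2(0.4236) = 0.524936; -0.5764*log2(0.5764) = 0.458156. H = 0.524936 + 0.458156 = 0.9831

0.9831 bits


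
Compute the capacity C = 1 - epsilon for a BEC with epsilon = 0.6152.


C = 1 - epsilon = 1 - 0.6152 = 0.3848

0.3848 bits


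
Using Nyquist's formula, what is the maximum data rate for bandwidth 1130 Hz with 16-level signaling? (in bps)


Rate = 2 * B * log2(M) = 2 * 1130 * 4.0 = 9040.0

9040.0 bps


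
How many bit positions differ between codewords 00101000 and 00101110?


Count differing positions: . . . . . ^ ^ . = 2 differences

2


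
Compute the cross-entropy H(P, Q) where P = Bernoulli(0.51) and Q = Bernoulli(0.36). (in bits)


H(P,Q) = -p*log2(q) - (1-p)*log2(1-q). -0.51*log2(0.36) = 0.751705; -0.49*log2(0.64) = 0.315490. H(P,Q) = 0.751705 + 0.315490 = 1.0672

1.0672 bits


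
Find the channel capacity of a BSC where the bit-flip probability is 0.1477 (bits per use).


H(p) = -p*log2(p) - (1-p)*log2(1-p) = -0.1477*log2(0.1477) - 0.8523*log2(0.8523) = 0.407542 + 0.196512 = 0.6041. C = 1 - H(p) = 1 - 0.6041 = 0.3959

0.3959 bits


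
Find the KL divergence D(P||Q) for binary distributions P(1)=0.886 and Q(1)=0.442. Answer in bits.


KL = p*log2(p/q) + (1-p)*log2((1-p)/(1-q)) = 0.886*log2(0.886/0.442) + 0.114*log2(0.114/0.558) = 0.6277

0.6277 bits


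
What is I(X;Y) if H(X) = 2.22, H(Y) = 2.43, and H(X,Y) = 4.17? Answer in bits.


I(X;Y) = H(X) + H(Y) - H(X,Y) = 2.22 + 2.43 - 4.17 = 0.48

0.48 bits


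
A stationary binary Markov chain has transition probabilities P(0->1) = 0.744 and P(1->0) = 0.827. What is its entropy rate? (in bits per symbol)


Stationary distribution: pi_0 = p10/(p01+p10) = 0.5264, pi_1 = 0.4736. Entropy rate H' = pi_0*H(p01) + pi_1*H(p10) = 0.5264*0.8207 + 0.4736*0.6645 = 0.7467

0.7467 bits/symbol


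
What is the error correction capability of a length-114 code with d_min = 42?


Correction capability = floor((d-1)/2) = floor((42-1)/2) = 20

20 errors


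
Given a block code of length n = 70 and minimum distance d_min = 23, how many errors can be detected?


Detection capability = d_min - 1 = 23 - 1 = 22

22 errors


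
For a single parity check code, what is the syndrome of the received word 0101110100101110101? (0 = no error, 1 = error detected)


Syndrome = XOR of all bits = 0 XOR 1 XOR 0 XOR 1 XOR 1 XOR 1 XOR 0 XOR 1 XOR 0 XOR 0 XOR 1 XOR 0 XOR 1 XOR 1 XOR 1 XOR 0 XOR 1 XOR 0 XOR 1 = 1

1


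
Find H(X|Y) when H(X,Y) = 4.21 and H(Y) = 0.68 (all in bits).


H(X|Y) = H(X,Y) - H(Y) = 4.21 - 0.68 = 3.53

3.53 bits


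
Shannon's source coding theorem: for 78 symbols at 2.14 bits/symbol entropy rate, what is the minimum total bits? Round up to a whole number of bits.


Minimum bits >= n * H = 78 * 2.14 = 166.92, rounded up to a whole number of bits = 167

167 bits


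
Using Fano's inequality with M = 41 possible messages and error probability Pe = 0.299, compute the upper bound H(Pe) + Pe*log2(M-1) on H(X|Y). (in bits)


H(Pe) = -Pe*log2(Pe) - (1-Pe)*log2(1-Pe) = -0.299*log2(0.299) - 0.701*log2(0.701) = 0.520793 + 0.359272 = 0.8801. Pe*log2(M-1) = 0.299*log2(40) = 1.591257. Bound = H(Pe) + Pe*log2(M-1) = 0.520793 + 0.359272 + 1.591257 = 2.4713

2.4713 bits


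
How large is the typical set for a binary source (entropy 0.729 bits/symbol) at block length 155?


log2|A_typical| = nH = 155 * 0.729 = 112.995, so |A_typical| ~ 2^112.995 = 1.035e+34

1.035e+34


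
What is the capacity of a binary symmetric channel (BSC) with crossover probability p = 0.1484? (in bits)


H(p) = -p*log2(p) - (1-p)*log2(1-p) = -0.1484*log2(0.1484) - 0.8516*log2(0.8516) = 0.408462 + 0.197360 = 0.6058. C = 1 - H(p) = 1 - 0.6058 = 0.3942

0.3942 bits


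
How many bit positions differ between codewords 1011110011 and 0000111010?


Count differing positions: ^ . ^ ^ . . ^ . . ^ = 5 differences

5


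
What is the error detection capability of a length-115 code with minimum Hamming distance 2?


Detection capability = d_min - 1 = 2 - 1 = 1

1 errors


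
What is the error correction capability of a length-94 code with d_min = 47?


Correction capability = floor((d-1)/2) = floor((47-1)/2) = 23

23 errors


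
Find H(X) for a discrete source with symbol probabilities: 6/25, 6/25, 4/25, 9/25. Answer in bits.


H = -sum(p_i * log2(p_i)). Terms: -(6/25)*log2(6/25) = 0.494134; -(6/25)*log2(6/25) = 0.494134; -(4/25)*log2(4/25) = 0.423017; -(9/25)*log2(9/25) = 0.530615. H = 0.494134 + 0.494134 + 0.423017 + 0.530615 = 1.9419

1.9419 bits


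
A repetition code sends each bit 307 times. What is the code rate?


Rate = k/n = 1/307

1/307


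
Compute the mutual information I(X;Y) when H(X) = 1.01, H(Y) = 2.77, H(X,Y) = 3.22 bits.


I(X;Y) = H(X) + H(Y) - H(X,Y) = 1.01 + 2.77 - 3.22 = 0.56

0.56 bits


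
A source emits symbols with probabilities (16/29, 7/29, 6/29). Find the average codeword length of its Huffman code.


Huffman construction (repeatedly merge the two least-probable nodes; each merge adds 1 bit to every symbol beneath it): 6/29 + 7/29 = 13/29; 13/29 + 16/29 = 1. Resulting codeword lengths (in the order the probabilities were given): (1, 2, 2). L_avg = sum(p_i * l_i) = 16/29*1 + 7/29*2 + 6/29*2 = 42/29 = 1.4483

1.4483 bits


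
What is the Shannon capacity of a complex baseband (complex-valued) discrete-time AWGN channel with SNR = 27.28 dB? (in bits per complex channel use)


SNR_linear = 10^(27.28/10) = 534.5644; C = log2(1 + SNR_linear) = log2(1 + 534.5644) = 9.0649

9.0649 bits/channel use


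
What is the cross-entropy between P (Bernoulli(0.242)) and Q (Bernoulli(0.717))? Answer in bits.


H(P,Q) = -p*log2(q) - (1-p)*log2(1-q). -0.242*log2(0.717) = 0.116149; -0.758*log2(0.283) = 1.380414. H(P,Q) = 0.116149 + 1.380414 = 1.4966

1.4966 bits


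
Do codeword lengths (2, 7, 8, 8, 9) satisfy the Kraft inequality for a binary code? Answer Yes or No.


Kraft sum = sum(2^(-l_i)) = 0.2676, need <= 1. Result: satisfied (a binary prefix-free code with these lengths exists)

Yes


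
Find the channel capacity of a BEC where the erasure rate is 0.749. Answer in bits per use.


C = 1 - epsilon = 1 - 0.749 = 0.251

0.251 bits


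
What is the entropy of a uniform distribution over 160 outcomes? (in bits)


H = log2(n) = log2(160) = 7.3219

7.3219 bits


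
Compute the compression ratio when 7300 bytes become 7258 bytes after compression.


Ratio = original / compressed = 7300 / 7258 = 1.0058

1.0058


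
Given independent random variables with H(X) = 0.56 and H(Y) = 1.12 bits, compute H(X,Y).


For independent variables, H(X,Y) = H(X) + H(Y) = 0.56 + 1.12 = 1.68

1.68 bits


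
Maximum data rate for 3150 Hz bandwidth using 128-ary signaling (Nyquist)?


Rate = 2 * B * log2(M) = 2 * 3150 * 7.0 = 44100.0

44100.0 bps


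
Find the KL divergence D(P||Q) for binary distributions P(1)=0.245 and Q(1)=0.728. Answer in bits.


KL = p*log2(p/q) + (1-p)*log2((1-p)/(1-q)) = 0.245*log2(0.245/0.728) + 0.755*log2(0.755/0.272) = 0.7271

0.7271 bits


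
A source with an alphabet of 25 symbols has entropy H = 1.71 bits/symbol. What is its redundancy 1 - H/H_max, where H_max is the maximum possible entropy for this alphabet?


H_max = log2(K) = log2(25) = 4.6439 bits/symbol. Redundancy = 1 - H/H_max = 1 - 1.71/4.6439 = 1 - 0.3682 = 0.6318

0.6318


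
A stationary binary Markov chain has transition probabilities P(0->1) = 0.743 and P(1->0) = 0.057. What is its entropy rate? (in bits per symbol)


Stationary distribution: pi_0 = p10/(p01+p10) = 0.0712, pi_1 = 0.9287. Entropy rate H' = pi_0*H(p01) + pi_1*H(p10) = 0.0712*0.8222 + 0.9287*0.3154 = 0.3515

0.3515 bits/symbol


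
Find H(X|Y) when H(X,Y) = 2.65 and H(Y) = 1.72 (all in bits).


H(X|Y) = H(X,Y) - H(Y) = 2.65 - 1.72 = 0.93

0.93 bits


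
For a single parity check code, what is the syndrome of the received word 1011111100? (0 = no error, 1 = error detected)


Syndrome = XOR of all bits = 1 XOR 0 XOR 1 XOR 1 XOR 1 XOR 1 XOR 1 XOR 1 XOR 0 XOR 0 = 1

1


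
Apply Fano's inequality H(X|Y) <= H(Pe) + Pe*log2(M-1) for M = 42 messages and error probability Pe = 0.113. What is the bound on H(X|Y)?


H(Pe) = -Pe*log2(Pe) - (1-Pe)*log2(1-Pe) = -0.113*log2(0.113) - 0.887*log2(0.887) = 0.355453 + 0.153446 = 0.5089. Pe*log2(M-1) = 0.113*log2(41) = 0.605403. Bound = H(Pe) + Pe*log2(M-1) = 0.355453 + 0.153446 + 0.605403 = 1.1143

1.1143 bits


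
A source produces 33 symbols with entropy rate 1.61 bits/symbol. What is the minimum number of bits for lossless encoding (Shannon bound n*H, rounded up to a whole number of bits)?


Minimum bits >= n * H = 33 * 1.61 = 53.13, rounded up to a whole number of bits = 54

54 bits


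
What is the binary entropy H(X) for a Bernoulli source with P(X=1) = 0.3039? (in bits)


H = -p*log2(p) - (1-p)*log2(1-p). -0.3039*log2(0.3039) = 0.522201; -0.6961*log2(0.6961) = 0.363805. H = 0.522201 + 0.363805 = 0.886

0.886 bits


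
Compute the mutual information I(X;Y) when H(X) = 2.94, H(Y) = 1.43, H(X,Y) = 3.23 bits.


I(X;Y) = H(X) + H(Y) - H(X,Y) = 2.94 + 1.43 - 3.23 = 1.14

1.14 bits


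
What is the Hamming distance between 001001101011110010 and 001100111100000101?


Count differing positions: . . . ^ . ^ . ^ . ^ ^ ^ ^ ^ . ^ ^ ^ = 11 differences

11


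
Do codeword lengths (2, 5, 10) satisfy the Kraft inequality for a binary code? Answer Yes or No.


Kraft sum = sum(2^(-l_i)) = 0.2822, need <= 1. Result: satisfied (a binary prefix-free code with these lengths exists)

Yes


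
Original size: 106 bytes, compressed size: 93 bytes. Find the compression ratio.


Ratio = original / compressed = 106 / 93 = 1.1398

1.1398


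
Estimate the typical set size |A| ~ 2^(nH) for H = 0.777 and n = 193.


log2|A_typical| = nH = 193 * 0.777 = 149.961, so |A_typical| ~ 2^149.961 = 1.389e+45

1.389e+45


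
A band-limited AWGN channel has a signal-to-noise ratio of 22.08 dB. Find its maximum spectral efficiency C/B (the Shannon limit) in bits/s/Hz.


SNR_linear = 10^(22.08/10) = 161.4359; C/B = log2(1 + SNR_linear) = log2(1 + 161.4359) = 7.3437

7.3437 bits/s/Hz


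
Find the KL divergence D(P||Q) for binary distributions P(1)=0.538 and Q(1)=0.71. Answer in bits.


KL = p*log2(p/q) + (1-p)*log2((1-p)/(1-q)) = 0.538*log2(0.538/0.71) + 0.462*log2(0.462/0.29) = 0.0951

0.0951 bits


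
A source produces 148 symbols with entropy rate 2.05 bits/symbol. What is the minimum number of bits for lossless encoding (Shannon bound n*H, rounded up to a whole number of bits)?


Minimum bits >= n * H = 148 * 2.05 = 303.4, rounded up to a whole number of bits = 304

304 bits


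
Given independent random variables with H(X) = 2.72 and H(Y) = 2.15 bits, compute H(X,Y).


For independent variables, H(X,Y) = H(X) + H(Y) = 2.72 + 2.15 = 4.87

4.87 bits


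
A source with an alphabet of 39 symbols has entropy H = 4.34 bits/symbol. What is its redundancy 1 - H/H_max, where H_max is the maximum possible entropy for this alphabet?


H_max = log2(K) = log2(39) = 5.2854 bits/symbol. Redundancy = 1 - H/H_max = 1 - 4.34/5.2854 = 1 - 0.8211 = 0.1789

0.1789


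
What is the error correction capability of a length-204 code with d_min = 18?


Correction capability = floor((d-1)/2) = floor((18-1)/2) = 8

8 errors


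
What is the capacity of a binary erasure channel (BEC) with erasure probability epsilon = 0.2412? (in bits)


C = 1 - epsilon = 1 - 0.2412 = 0.7588

0.7588 bits


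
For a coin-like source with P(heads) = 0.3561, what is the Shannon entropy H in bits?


H = -p*log2(p) - (1-p)*log2(1-p). -0.3561*log2(0.3561) = 0.530463; -0.6439*log2(0.6439) = 0.408935. H = 0.530463 + 0.408935 = 0.9394

0.9394 bits


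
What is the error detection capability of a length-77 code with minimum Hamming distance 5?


Detection capability = d_min - 1 = 5 - 1 = 4

4 errors


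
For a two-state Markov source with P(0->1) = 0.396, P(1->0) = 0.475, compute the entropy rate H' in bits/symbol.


Stationary distribution: pi_0 = p10/(p01+p10) = 0.5454, pi_1 = 0.4546. Entropy rate H' = pi_0*H(p01) + pi_1*H(p10) = 0.5454*0.9686 + 0.4546*0.9982 = 0.982

0.982 bits/symbol


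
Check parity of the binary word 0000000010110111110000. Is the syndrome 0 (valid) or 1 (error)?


Syndrome = XOR of all bits = 0 XOR 0 XOR 0 XOR 0 XOR 0 XOR 0 XOR 0 XOR 0 XOR 1 XOR 0 XOR 1 XOR 1 XOR 0 XOR 1 XOR 1 XOR 1 XOR 1 XOR 1 XOR 0 XOR 0 XOR 0 XOR 0 = 0

0


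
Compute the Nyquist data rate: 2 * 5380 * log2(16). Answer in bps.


Rate = 2 * B * log2(M) = 2 * 5380 * 4.0 = 43040.0

43040.0 bps


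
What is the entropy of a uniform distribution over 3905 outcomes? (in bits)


H = log2(n) = log2(3905) = 11.9311

11.9311 bits


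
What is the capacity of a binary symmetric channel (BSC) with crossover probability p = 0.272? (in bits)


H(p) = -p*log2(p) - (1-p)*log2(1-p) = -0.272*log2(0.272) - 0.728*log2(0.728) = 0.510903 + 0.333416 = 0.8443. C = 1 - H(p) = 1 - 0.8443 = 0.1557

0.1557 bits


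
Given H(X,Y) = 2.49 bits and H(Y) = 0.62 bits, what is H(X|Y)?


H(X|Y) = H(X,Y) - H(Y) = 2.49 - 0.62 = 1.87

1.87 bits


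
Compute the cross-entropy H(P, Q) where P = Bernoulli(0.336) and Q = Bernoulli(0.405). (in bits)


H(P,Q) = -p*log2(q) - (1-p)*log2(1-q). -0.336*log2(0.405) = 0.438146; -0.664*log2(0.595) = 0.497362. H(P,Q) = 0.438146 + 0.497362 = 0.9355

0.9355 bits


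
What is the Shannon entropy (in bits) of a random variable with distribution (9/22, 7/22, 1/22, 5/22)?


H = -sum(p_i * log2(p_i)). Terms: -(9/22)*log2(9/22) = 0.527525; -(7/22)*log2(7/22) = 0.525661; -(1/22)*log2(1/22) = 0.202701; -(5/22)*log2(5/22) = 0.485796. H = 0.527525 + 0.525661 + 0.202701 + 0.485796 = 1.7417

1.7417 bits


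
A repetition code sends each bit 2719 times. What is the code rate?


Rate = k/n = 1/2719

1/2719


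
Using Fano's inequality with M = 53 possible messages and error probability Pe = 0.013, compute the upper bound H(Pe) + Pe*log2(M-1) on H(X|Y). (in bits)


H(Pe) = -Pe*log2(Pe) - (1-Pe)*log2(1-Pe) = -0.013*log2(0.013) - 0.987*log2(0.987) = 0.081449 + 0.018633 = 0.1001. Pe*log2(M-1) = 0.013*log2(52) = 0.074106. Bound = H(Pe) + Pe*log2(M-1) = 0.081449 + 0.018633 + 0.074106 = 0.1742

0.1742 bits


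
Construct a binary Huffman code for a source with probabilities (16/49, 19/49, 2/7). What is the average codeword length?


Huffman construction (repeatedly merge the two least-probable nodes; each merge adds 1 bit to every symbol beneath it): 2/7 + 16/49 = 30/49; 19/49 + 30/49 = 1. Resulting codeword lengths (in the order the probabilities were given): (2, 1, 2). L_avg = sum(p_i * l_i) = 16/49*2 + 19/49*1 + 2/7*2 = 79/49 = 1.6122

1.6122 bits


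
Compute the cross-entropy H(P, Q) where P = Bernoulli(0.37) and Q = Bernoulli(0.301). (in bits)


H(P,Q) = -p*log2(q) - (1-p)*log2(1-q). -0.37*log2(0.301) = 0.640901; -0.63*log2(0.699) = 0.325480. H(P,Q) = 0.640901 + 0.325480 = 0.9664

0.9664 bits


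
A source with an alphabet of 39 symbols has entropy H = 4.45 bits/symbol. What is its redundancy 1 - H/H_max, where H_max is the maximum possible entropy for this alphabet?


H_max = log2(K) = log2(39) = 5.2854 bits/symbol. Redundancy = 1 - H/H_max = 1 - 4.45/5.2854 = 1 - 0.8419 = 0.1581

0.1581


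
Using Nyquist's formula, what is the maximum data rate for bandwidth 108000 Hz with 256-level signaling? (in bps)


Rate = 2 * B * log2(M) = 2 * 108000 * 8.0 = 1728000.0

1728000.0 bps


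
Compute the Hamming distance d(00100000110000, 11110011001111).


Count differing positions: ^ ^ . ^ . . ^ ^ ^ ^ ^ ^ ^ ^ = 11 differences

11


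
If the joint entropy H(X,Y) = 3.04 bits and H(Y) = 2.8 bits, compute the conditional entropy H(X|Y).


H(X|Y) = H(X,Y) - H(Y) = 3.04 - 2.8 = 0.24

0.24 bits


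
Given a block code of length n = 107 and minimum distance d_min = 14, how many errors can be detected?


Detection capability = d_min - 1 = 14 - 1 = 13

13 errors


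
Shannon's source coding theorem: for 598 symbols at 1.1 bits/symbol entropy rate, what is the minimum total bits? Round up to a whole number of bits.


Minimum bits >= n * H = 598 * 1.1 = 657.8, rounded up to a whole number of bits = 658

658 bits


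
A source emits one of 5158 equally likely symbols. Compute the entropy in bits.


H = log2(n) = log2(5158) = 12.3326

12.3326 bits


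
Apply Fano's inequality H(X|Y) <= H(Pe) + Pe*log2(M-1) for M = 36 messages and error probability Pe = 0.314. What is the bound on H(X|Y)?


H(Pe) = -Pe*log2(Pe) - (1-Pe)*log2(1-Pe) = -0.314*log2(0.314) - 0.686*log2(0.686) = 0.524745 + 0.372992 = 0.8977. Pe*log2(M-1) = 0.314*log2(35) = 1.610595. Bound = H(Pe) + Pe*log2(M-1) = 0.524745 + 0.372992 + 1.610595 = 2.5083

2.5083 bits


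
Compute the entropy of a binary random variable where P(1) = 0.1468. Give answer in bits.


H = -p*log2(p) - (1-p)*log2(1-p). -0.1468*log2(0.1468) = 0.406354; -0.8532*log2(0.8532) = 0.195420. H = 0.406354 + 0.195420 = 0.6018

0.6018 bits


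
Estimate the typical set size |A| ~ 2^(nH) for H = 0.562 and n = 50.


log2|A_typical| = nH = 50 * 0.562 = 28.1, so |A_typical| ~ 2^28.1 = 2.877e+08

2.877e+08


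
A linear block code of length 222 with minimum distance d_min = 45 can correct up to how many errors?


Correction capability = floor((d-1)/2) = floor((45-1)/2) = 22

22 errors


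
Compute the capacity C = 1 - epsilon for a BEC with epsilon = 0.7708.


C = 1 - epsilon = 1 - 0.7708 = 0.2292

0.2292 bits


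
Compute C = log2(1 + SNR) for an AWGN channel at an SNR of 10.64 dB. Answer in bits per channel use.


SNR_linear = 10^(10.64/10) = 11.5878; C = log2(1 + SNR_linear) = log2(1 + 11.5878) = 3.654

3.654 bits/channel use


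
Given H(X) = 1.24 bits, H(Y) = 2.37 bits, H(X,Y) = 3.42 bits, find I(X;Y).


I(X;Y) = H(X) + H(Y) - H(X,Y) = 1.24 + 2.37 - 3.42 = 0.19

0.19 bits
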